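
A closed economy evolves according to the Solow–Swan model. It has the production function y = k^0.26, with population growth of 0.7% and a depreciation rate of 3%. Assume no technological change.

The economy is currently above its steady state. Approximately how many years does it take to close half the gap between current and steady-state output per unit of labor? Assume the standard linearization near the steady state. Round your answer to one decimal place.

Near the steady state the convergence rate is λ = (1 − α)(n + δ).
λ = (1 − 0.26) × 0.037 = 0.74 × 0.037 = 0.02738
Half-life = ln 2 / λ = 0.6931 / 0.02738 ≈ 25.31 years

t_½ ≈ 25.3 years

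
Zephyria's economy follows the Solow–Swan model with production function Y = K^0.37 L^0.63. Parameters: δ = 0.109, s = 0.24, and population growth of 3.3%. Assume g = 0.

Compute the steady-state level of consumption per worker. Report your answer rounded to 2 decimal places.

Steady state requires s·f(k) = (n + δ)·k, i.e. s·k^α = (n + δ)·k.
Dividing both sides by k: k^(1−α) = s / (n + δ).
k^0.63 = 0.24 / (0.033 + 0.109) = 0.24 / 0.142 = 1.6901
k* = 1.6901^(1/0.63) ≈ 2.3002
y* = (k*)^α = 2.3002^0.37 ≈ 1.3610
c* = (1 − s)·y* = (1 − 0.24) × 1.3610 ≈ 1.0344

c* ≈ 1.03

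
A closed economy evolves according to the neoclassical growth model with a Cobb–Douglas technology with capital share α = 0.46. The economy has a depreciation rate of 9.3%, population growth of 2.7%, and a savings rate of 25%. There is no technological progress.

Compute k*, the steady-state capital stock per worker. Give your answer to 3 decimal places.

k* ≈ 3.893

At the steady state, Δk = 0, so s·k^α = (n + δ)·k.
Rearranging, k^(1−α) = s / (n + δ).
k^0.54 = 0.25 / (0.027 + 0.093) = 0.25 / 0.120 = 2.0833
k* = 2.0833^(1/0.54) ≈ 3.8930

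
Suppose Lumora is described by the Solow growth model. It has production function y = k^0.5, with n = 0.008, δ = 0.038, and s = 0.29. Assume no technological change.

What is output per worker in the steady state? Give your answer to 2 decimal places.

y* ≈ 6.30

Steady state requires s·f(k) = (n + δ)·k, i.e. s·k^α = (n + δ)·k.
Rearranging, k^(1−α) = s / (n + δ).
k^0.5 = 0.29 / (0.008 + 0.038) = 0.29 / 0.046 = 6.3043
k* = 6.3043^(1/0.5) ≈ 39.7442
y* = (k*)^α = 39.7442^0.5 ≈ 6.3043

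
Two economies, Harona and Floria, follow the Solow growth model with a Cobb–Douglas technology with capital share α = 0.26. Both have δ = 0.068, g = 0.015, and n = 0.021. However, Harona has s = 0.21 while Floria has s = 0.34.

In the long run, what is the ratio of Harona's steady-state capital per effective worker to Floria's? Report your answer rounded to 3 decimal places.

ratio ≈ 0.521

Steady-state k* = [s/(n + g + δ)]^(1/(1−α)), so the ratio is [ (s_H/(n + g + δ)_H) / (s_F/(n + g + δ)_F) ]^1.3514.
s_H/(n + g + δ)_H = 0.21/0.104 = 2.0192; s_F/(n + g + δ)_F = 0.34/0.104 = 3.2692.
Ratio = (2.0192/3.2692)^1.3514 = 0.6176^1.3514 ≈ 0.5214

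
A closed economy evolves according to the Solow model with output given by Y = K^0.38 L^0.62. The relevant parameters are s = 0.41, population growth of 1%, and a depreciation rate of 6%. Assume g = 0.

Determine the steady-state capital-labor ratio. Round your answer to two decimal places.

k* = 17.31

Steady state requires s·f(k) = (n + δ)·k, i.e. s·k^α = (n + δ)·k.
Rearranging, k^(1−α) = s / (n + δ).
k^0.62 = 0.41 / (0.010 + 0.060) = 0.41 / 0.070 = 5.8571
k* = 5.8571^(1/0.62) ≈ 17.3060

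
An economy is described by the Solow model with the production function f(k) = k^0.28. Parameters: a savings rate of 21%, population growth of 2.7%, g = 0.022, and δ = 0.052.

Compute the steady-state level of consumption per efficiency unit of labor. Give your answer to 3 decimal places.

c* = 1.050

In steady state, investment equals break-even investment: s·k^α = (n + g + δ)·k.
Dividing both sides by k: k^(1−α) = s / (n + g + δ).
k^0.72 = 0.21 / (0.027 + 0.022 + 0.052) = 0.21 / 0.101 = 2.0792
k* = 2.0792^(1/0.72) ≈ 2.7639
y* = (k*)^α = 2.7639^0.28 ≈ 1.3293
c* = (1 − s)·y* = (1 − 0.21) × 1.3293 ≈ 1.0501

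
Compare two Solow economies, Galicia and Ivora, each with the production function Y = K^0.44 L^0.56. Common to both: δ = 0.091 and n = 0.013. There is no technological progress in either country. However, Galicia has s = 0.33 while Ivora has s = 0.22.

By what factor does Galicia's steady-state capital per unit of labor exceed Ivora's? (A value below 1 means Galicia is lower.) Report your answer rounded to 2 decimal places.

k*_G / k*_I ≈ 2.06

Steady-state k* = [s/(n + δ)]^(1/(1−α)), so the ratio is [ (s_G/(n + δ)_G) / (s_I/(n + δ)_I) ]^1.7857.
s_G/(n + δ)_G = 0.33/0.104 = 3.1731; s_I/(n + δ)_I = 0.22/0.104 = 2.1154.
Ratio = (3.1731/2.1154)^1.7857 = 1.5000^1.7857 ≈ 2.0627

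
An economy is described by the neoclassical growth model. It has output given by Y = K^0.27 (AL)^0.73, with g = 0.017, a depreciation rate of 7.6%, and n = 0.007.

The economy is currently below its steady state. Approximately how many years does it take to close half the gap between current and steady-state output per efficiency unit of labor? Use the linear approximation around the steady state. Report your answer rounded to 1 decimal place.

Near the steady state the convergence rate is λ = (1 − α)(n + g + δ).
λ = (1 − 0.27) × 0.100 = 0.73 × 0.100 = 0.0730
Half-life = ln 2 / λ = 0.6931 / 0.0730 ≈ 9.49 years

about 9.5 years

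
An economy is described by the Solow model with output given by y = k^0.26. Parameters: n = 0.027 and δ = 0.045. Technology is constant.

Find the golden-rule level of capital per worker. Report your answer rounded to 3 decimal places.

k_gold ≈ 5.670

The golden rule sets f'(k) = n + δ, i.e. α·k^(α−1) = n + δ.
So k^(1−α) = α / (n + δ) = 0.26 / 0.072 = 3.6111.
k_gold = 3.6111^(1/0.74) ≈ 5.6698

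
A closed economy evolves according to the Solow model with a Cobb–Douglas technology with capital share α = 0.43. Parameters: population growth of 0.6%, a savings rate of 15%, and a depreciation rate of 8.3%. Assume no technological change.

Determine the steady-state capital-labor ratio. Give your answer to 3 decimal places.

k* = 2.499

At the steady state, Δk = 0, so s·k^α = (n + δ)·k.
Rearranging, k^(1−α) = s / (n + δ).
k^0.57 = 0.15 / (0.006 + 0.083) = 0.15 / 0.089 = 1.6854
k* = 1.6854^(1/0.57) ≈ 2.4988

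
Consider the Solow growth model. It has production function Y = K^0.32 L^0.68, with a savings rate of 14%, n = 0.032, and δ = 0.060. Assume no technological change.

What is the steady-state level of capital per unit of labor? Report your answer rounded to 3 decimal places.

k* = 1.854

Steady state requires s·f(k) = (n + δ)·k, i.e. s·k^α = (n + δ)·k.
Dividing both sides by k: k^(1−α) = s / (n + δ).
k^0.68 = 0.14 / (0.032 + 0.060) = 0.14 / 0.092 = 1.5217
k* = 1.5217^(1/0.68) ≈ 1.8541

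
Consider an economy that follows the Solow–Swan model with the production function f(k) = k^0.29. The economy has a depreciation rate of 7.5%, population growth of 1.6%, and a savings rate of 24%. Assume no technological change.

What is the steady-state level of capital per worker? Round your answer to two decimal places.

In steady state, investment equals break-even investment: s·k^α = (n + δ)·k.
Rearranging, k^(1−α) = s / (n + δ).
k^0.71 = 0.24 / (0.016 + 0.075) = 0.24 / 0.091 = 2.6374
k* = 2.6374^(1/0.71) ≈ 3.9193

k* ≈ 3.92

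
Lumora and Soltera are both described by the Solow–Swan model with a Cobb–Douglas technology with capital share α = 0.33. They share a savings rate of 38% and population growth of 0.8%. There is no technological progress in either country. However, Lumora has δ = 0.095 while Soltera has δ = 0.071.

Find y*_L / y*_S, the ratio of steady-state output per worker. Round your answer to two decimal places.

y*_L / y*_S ≈ 0.88

Steady-state y* = [s/(n + δ)]^(α/(1−α)), so the ratio is [ (s_L/(n + δ)_L) / (s_S/(n + δ)_S) ]^0.4925.
s_L/(n + δ)_L = 0.38/0.103 = 3.6893; s_S/(n + δ)_S = 0.38/0.079 = 4.8101.
Ratio = (3.6893/4.8101)^0.4925 = 0.7670^0.4925 ≈ 0.8775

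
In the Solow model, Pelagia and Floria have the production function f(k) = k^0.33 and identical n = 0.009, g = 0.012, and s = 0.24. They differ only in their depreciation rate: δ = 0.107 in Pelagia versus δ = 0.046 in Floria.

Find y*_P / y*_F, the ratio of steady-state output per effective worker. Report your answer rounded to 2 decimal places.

Steady-state y* = [s/(n + g + δ)]^(α/(1−α)), so the ratio is [ (s_P/(n + g + δ)_P) / (s_F/(n + g + δ)_F) ]^0.4925.
s_P/(n + g + δ)_P = 0.24/0.128 = 1.8750; s_F/(n + g + δ)_F = 0.24/0.067 = 3.5821.
Ratio = (1.8750/3.5821)^0.4925 = 0.5234^0.4925 ≈ 0.7270

y*_P / y*_F ≈ 0.73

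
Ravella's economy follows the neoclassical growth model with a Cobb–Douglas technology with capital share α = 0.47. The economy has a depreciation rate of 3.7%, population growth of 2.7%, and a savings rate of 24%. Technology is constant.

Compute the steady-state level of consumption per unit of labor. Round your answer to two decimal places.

Steady state requires s·f(k) = (n + δ)·k, i.e. s·k^α = (n + δ)·k.
Rearranging, k^(1−α) = s / (n + δ).
k^0.53 = 0.24 / (0.027 + 0.037) = 0.24 / 0.064 = 3.7500
k* = 3.7500^(1/0.53) ≈ 12.1082
y* = (k*)^α = 12.1082^0.47 ≈ 3.2288
c* = (1 − s)·y* = (1 − 0.24) × 3.2288 ≈ 2.4539

c* = 2.45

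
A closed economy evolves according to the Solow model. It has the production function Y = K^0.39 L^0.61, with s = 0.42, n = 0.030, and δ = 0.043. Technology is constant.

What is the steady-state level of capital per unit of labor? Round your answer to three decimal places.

k* ≈ 17.611

In steady state, investment equals break-even investment: s·k^α = (n + δ)·k.
Dividing both sides by k: k^(1−α) = s / (n + δ).
k^0.61 = 0.42 / (0.030 + 0.043) = 0.42 / 0.073 = 5.7534
k* = 5.7534^(1/0.61) ≈ 17.6108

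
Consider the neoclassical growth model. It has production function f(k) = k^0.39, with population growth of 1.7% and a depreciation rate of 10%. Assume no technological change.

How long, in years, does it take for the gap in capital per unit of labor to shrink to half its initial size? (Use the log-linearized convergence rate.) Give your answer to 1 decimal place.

Near the steady state the convergence rate is λ = (1 − α)(n + δ).
λ = (1 − 0.39) × 0.117 = 0.61 × 0.117 = 0.07137
Half-life = ln 2 / λ = 0.6931 / 0.07137 ≈ 9.71 years

t_½ ≈ 9.7 years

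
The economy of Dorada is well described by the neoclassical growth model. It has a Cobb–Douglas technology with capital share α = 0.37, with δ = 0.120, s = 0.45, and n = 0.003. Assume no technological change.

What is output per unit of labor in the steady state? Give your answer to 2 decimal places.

In steady state, investment equals break-even investment: s·k^α = (n + δ)·k.
Rearranging, k^(1−α) = s / (n + δ).
k^0.63 = 0.45 / (0.003 + 0.120) = 0.45 / 0.123 = 3.6585
k* = 3.6585^(1/0.63) ≈ 7.8367
y* = (k*)^α = 7.8367^0.37 ≈ 2.1420

y* ≈ 2.14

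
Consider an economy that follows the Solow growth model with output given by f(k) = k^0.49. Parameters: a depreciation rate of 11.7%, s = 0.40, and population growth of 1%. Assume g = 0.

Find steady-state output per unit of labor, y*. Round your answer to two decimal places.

y* ≈ 3.01

At the steady state, Δk = 0, so s·k^α = (n + δ)·k.
Dividing both sides by k: k^(1−α) = s / (n + δ).
k^0.51 = 0.40 / (0.010 + 0.117) = 0.40 / 0.127 = 3.1496
k* = 3.1496^(1/0.51) ≈ 9.4836
y* = (k*)^α = 9.4836^0.49 ≈ 3.0110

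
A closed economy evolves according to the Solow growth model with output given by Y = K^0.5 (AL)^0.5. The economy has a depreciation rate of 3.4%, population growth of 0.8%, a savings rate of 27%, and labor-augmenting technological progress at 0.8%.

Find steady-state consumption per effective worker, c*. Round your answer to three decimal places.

c* = 3.942

At the steady state, Δk = 0, so s·k^α = (n + g + δ)·k.
Rearranging, k^(1−α) = s / (n + g + δ).
k^0.5 = 0.27 / (0.008 + 0.008 + 0.034) = 0.27 / 0.050 = 5.4000
k* = 5.4000^(1/0.5) ≈ 29.1600
y* = (k*)^α = 29.1600^0.5 ≈ 5.4000
c* = (1 − s)·y* = (1 − 0.27) × 5.4000 ≈ 3.9420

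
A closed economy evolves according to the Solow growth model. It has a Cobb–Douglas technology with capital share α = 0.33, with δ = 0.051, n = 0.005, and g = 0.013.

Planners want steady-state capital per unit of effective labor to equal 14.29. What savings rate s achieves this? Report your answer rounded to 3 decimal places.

At the steady state, Δk = 0, so s·k^α = (n + g + δ)·k.
So s / (n + g + δ) = (k*)^(1−α) = 14.29^0.67 = 5.9412.
Therefore s = 5.9412 × (n + g + δ) = 5.9412 × 0.069 = 0.4099.

s ≈ 0.410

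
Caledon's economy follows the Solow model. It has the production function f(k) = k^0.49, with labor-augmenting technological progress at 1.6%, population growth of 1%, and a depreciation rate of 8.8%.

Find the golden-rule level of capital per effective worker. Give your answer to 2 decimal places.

The golden rule sets f'(k) = n + g + δ, i.e. α·k^(α−1) = n + g + δ.
So k^(1−α) = α / (n + g + δ) = 0.49 / 0.114 = 4.2982.
k_gold = 4.2982^(1/0.51) ≈ 17.4477

k_gold ≈ 17.45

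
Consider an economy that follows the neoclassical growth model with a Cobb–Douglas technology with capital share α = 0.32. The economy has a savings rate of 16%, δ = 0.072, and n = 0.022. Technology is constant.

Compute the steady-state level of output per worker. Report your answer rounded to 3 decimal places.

In steady state, investment equals break-even investment: s·k^α = (n + δ)·k.
Rearranging, k^(1−α) = s / (n + δ).
k^0.68 = 0.16 / (0.022 + 0.072) = 0.16 / 0.094 = 1.7021
k* = 1.7021^(1/0.68) ≈ 2.1862
y* = (k*)^α = 2.1862^0.32 ≈ 1.2844

y* ≈ 1.284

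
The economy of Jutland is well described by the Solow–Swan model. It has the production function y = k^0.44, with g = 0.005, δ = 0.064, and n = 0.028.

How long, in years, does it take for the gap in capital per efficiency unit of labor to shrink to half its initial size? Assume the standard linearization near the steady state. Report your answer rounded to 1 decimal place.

about 12.8 years

Near the steady state the convergence rate is λ = (1 − α)(n + g + δ).
λ = (1 − 0.44) × 0.097 = 0.56 × 0.097 = 0.05432
Half-life = ln 2 / λ = 0.6931 / 0.05432 ≈ 12.76 years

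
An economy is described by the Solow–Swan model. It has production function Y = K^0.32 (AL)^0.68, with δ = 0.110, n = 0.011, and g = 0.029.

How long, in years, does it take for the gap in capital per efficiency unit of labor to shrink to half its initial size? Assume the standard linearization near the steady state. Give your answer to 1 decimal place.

half-life ≈ 6.8 years

Near the steady state the convergence rate is λ = (1 − α)(n + g + δ).
λ = (1 − 0.32) × 0.150 = 0.68 × 0.150 = 0.1020
Half-life = ln 2 / λ = 0.6931 / 0.1020 ≈ 6.80 years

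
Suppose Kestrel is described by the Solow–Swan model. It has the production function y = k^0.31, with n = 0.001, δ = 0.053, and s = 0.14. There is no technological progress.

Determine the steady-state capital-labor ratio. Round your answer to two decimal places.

k* ≈ 3.98

In steady state, investment equals break-even investment: s·k^α = (n + δ)·k.
Rearranging, k^(1−α) = s / (n + δ).
k^0.69 = 0.14 / (0.001 + 0.053) = 0.14 / 0.054 = 2.5926
k* = 2.5926^(1/0.69) ≈ 3.9776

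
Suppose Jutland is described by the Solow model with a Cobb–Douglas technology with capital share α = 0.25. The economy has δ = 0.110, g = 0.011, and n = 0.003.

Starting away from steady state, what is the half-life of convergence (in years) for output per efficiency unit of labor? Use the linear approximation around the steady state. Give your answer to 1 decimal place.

Near the steady state the convergence rate is λ = (1 − α)(n + g + δ).
λ = (1 − 0.25) × 0.124 = 0.75 × 0.124 = 0.0930
Half-life = ln 2 / λ = 0.6931 / 0.0930 ≈ 7.45 years

about 7.5 years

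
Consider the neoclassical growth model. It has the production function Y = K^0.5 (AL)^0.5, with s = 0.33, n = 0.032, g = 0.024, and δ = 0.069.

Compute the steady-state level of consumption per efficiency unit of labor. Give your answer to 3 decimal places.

At the steady state, Δk = 0, so s·k^α = (n + g + δ)·k.
Rearranging, k^(1−α) = s / (n + g + δ).
k^0.5 = 0.33 / (0.032 + 0.024 + 0.069) = 0.33 / 0.125 = 2.6400
k* = 2.6400^(1/0.5) ≈ 6.9696
y* = (k*)^α = 6.9696^0.5 ≈ 2.6400
c* = (1 − s)·y* = (1 − 0.33) × 2.6400 ≈ 1.7688

c* ≈ 1.769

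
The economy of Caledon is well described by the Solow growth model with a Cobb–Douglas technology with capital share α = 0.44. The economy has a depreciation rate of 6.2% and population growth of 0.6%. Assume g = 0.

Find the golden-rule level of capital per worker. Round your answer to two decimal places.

k_gold ≈ 28.06

The golden rule sets f'(k) = n + δ, i.e. α·k^(α−1) = n + δ.
So k^(1−α) = α / (n + δ) = 0.44 / 0.068 = 6.4706.
k_gold = 6.4706^(1/0.56) ≈ 28.0618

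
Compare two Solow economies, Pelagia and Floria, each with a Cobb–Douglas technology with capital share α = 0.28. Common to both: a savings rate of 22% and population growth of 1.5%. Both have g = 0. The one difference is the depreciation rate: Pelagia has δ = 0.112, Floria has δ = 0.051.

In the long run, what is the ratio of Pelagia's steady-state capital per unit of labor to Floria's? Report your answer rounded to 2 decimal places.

Steady-state k* = [s/(n + δ)]^(1/(1−α)), so the ratio is [ (s_P/(n + δ)_P) / (s_F/(n + δ)_F) ]^1.3889.
s_P/(n + δ)_P = 0.22/0.127 = 1.7323; s_F/(n + δ)_F = 0.22/0.066 = 3.3333.
Ratio = (1.7323/3.3333)^1.3889 = 0.5197^1.3889 ≈ 0.4029

ratio ≈ 0.40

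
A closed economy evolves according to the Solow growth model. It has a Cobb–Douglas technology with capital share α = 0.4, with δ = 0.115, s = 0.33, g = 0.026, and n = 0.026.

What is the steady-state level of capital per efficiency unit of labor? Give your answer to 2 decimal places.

At the steady state, Δk = 0, so s·k^α = (n + g + δ)·k.
Dividing both sides by k: k^(1−α) = s / (n + g + δ).
k^0.6 = 0.33 / (0.026 + 0.026 + 0.115) = 0.33 / 0.167 = 1.9760
k* = 1.9760^(1/0.6) ≈ 3.1116

k* = 3.11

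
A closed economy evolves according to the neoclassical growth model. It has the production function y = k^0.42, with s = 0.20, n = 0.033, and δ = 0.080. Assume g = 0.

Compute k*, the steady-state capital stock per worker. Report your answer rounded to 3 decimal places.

Steady state requires s·f(k) = (n + δ)·k, i.e. s·k^α = (n + δ)·k.
Dividing both sides by k: k^(1−α) = s / (n + δ).
k^0.58 = 0.20 / (0.033 + 0.080) = 0.20 / 0.113 = 1.7699
k* = 1.7699^(1/0.58) ≈ 2.6761

k* ≈ 2.676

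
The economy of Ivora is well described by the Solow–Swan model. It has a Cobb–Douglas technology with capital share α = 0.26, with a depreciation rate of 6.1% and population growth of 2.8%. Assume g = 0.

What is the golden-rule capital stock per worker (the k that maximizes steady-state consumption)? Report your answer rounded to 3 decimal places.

k_gold ≈ 4.258

The golden rule sets f'(k) = n + δ, i.e. α·k^(α−1) = n + δ.
So k^(1−α) = α / (n + δ) = 0.26 / 0.089 = 2.9213.
k_gold = 2.9213^(1/0.74) ≈ 4.2575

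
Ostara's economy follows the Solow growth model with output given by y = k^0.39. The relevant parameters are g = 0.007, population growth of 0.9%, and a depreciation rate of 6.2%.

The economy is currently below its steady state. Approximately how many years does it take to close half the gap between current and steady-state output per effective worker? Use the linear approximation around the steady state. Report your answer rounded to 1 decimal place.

t_½ ≈ 14.6 years

Near the steady state the convergence rate is λ = (1 − α)(n + g + δ).
λ = (1 − 0.39) × 0.078 = 0.61 × 0.078 = 0.04758
Half-life = ln 2 / λ = 0.6931 / 0.04758 ≈ 14.57 years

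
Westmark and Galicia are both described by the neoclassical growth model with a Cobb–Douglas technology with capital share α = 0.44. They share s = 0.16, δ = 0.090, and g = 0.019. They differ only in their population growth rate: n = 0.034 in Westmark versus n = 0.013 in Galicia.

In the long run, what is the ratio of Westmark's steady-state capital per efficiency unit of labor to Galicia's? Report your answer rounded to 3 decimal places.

Steady-state k* = [s/(n + g + δ)]^(1/(1−α)), so the ratio is [ (s_W/(n + g + δ)_W) / (s_G/(n + g + δ)_G) ]^1.7857.
s_W/(n + g + δ)_W = 0.16/0.143 = 1.1189; s_G/(n + g + δ)_G = 0.16/0.122 = 1.3115.
Ratio = (1.1189/1.3115)^1.7857 = 0.8531^1.7857 ≈ 0.7530

k*_W / k*_G ≈ 0.753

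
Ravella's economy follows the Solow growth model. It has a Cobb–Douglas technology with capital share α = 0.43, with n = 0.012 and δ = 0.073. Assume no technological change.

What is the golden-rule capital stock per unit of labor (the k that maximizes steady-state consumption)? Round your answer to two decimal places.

k_gold ≈ 17.19

The golden rule sets f'(k) = n + δ, i.e. α·k^(α−1) = n + δ.
So k^(1−α) = α / (n + δ) = 0.43 / 0.085 = 5.0588.
k_gold = 5.0588^(1/0.57) ≈ 17.1859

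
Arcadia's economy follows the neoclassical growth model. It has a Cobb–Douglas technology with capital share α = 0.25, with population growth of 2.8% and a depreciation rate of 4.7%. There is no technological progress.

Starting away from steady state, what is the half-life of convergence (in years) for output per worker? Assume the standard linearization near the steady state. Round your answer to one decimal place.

half-life ≈ 12.3 years

Near the steady state the convergence rate is λ = (1 − α)(n + δ).
λ = (1 − 0.25) × 0.075 = 0.75 × 0.075 = 0.05625
Half-life = ln 2 / λ = 0.6931 / 0.05625 ≈ 12.32 years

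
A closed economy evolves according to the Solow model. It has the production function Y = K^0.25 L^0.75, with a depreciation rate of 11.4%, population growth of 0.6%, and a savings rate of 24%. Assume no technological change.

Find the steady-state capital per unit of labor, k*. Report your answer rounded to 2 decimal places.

In steady state, investment equals break-even investment: s·k^α = (n + δ)·k.
Dividing both sides by k: k^(1−α) = s / (n + δ).
k^0.75 = 0.24 / (0.006 + 0.114) = 0.24 / 0.120 = 2.0000
k* = 2.0000^(1/0.75) ≈ 2.5198

k* = 2.52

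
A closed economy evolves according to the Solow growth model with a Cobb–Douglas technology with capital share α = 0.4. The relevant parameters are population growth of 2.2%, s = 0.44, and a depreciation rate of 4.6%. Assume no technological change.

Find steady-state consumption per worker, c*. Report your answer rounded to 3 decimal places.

In steady state, investment equals break-even investment: s·k^α = (n + δ)·k.
Rearranging, k^(1−α) = s / (n + δ).
k^0.6 = 0.44 / (0.022 + 0.046) = 0.44 / 0.068 = 6.4706
k* = 6.4706^(1/0.6) ≈ 22.4685
y* = (k*)^α = 22.4685^0.4 ≈ 3.4724
c* = (1 − s)·y* = (1 − 0.44) × 3.4724 ≈ 1.9445

c* ≈ 1.945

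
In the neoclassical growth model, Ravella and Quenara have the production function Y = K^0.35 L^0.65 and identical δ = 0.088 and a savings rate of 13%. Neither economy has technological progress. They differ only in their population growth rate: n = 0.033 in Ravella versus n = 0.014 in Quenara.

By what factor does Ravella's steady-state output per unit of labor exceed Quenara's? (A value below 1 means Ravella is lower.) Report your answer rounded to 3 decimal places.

Steady-state y* = [s/(n + δ)]^(α/(1−α)), so the ratio is [ (s_R/(n + δ)_R) / (s_Q/(n + δ)_Q) ]^0.5385.
s_R/(n + δ)_R = 0.13/0.121 = 1.0744; s_Q/(n + δ)_Q = 0.13/0.102 = 1.2745.
Ratio = (1.0744/1.2745)^0.5385 = 0.8430^0.5385 ≈ 0.9121

y*_R / y*_Q ≈ 0.912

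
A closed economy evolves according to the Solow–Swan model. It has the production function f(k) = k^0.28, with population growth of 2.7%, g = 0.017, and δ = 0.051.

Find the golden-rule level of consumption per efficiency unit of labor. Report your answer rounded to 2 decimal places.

At the golden rule, f'(k) = n + g + δ, so α·k^(α−1) = n + g + δ and k_gold = (α/(n + g + δ))^(1/(1−α)).
k_gold = (0.28/0.095)^(1/0.72) = 2.9474^1.3889 ≈ 4.4875
c_gold = f(k_gold) − (n + g + δ)·k_gold = 1.5225 − 0.095×4.4875 ≈ 1.0962

c_gold ≈ 1.10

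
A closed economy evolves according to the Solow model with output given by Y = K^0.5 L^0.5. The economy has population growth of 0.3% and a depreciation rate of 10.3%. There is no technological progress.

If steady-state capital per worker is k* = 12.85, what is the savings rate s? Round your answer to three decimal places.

s ≈ 0.380

Steady state requires s·f(k) = (n + δ)·k, i.e. s·k^α = (n + δ)·k.
So s / (n + δ) = (k*)^(1−α) = 12.85^0.5 = 3.5847.
Therefore s = 3.5847 × (n + δ) = 3.5847 × 0.106 = 0.3800.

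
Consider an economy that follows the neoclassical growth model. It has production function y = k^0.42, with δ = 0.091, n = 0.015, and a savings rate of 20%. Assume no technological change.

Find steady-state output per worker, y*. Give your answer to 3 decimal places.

y* ≈ 1.584

At the steady state, Δk = 0, so s·k^α = (n + δ)·k.
Rearranging, k^(1−α) = s / (n + δ).
k^0.58 = 0.20 / (0.015 + 0.091) = 0.20 / 0.106 = 1.8868
k* = 1.8868^(1/0.58) ≈ 2.9881
y* = (k*)^α = 2.9881^0.42 ≈ 1.5837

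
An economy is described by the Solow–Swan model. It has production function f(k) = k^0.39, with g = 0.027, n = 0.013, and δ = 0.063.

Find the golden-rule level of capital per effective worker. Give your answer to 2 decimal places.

k_gold ≈ 8.87

The golden rule sets f'(k) = n + g + δ, i.e. α·k^(α−1) = n + g + δ.
So k^(1−α) = α / (n + g + δ) = 0.39 / 0.103 = 3.7864.
k_gold = 3.7864^(1/0.61) ≈ 8.8698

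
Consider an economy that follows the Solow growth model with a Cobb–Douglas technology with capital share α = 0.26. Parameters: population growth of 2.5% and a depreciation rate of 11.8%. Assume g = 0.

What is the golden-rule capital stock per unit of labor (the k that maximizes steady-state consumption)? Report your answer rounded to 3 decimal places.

k_gold ≈ 2.243

The golden rule sets f'(k) = n + δ, i.e. α·k^(α−1) = n + δ.
So k^(1−α) = α / (n + δ) = 0.26 / 0.143 = 1.8182.
k_gold = 1.8182^(1/0.74) ≈ 2.2432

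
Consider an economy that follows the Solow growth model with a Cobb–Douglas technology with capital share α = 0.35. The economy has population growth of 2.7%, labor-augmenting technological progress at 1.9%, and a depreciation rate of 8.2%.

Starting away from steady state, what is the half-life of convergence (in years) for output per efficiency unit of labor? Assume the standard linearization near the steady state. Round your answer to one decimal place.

half-life ≈ 8.3 years

Near the steady state the convergence rate is λ = (1 − α)(n + g + δ).
λ = (1 − 0.35) × 0.128 = 0.65 × 0.128 = 0.0832
Half-life = ln 2 / λ = 0.6931 / 0.0832 ≈ 8.33 years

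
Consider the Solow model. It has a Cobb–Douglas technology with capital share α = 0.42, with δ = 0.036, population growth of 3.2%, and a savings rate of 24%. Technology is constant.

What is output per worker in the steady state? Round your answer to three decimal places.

y* = 2.492

At the steady state, Δk = 0, so s·k^α = (n + δ)·k.
Dividing both sides by k: k^(1−α) = s / (n + δ).
k^0.58 = 0.24 / (0.032 + 0.036) = 0.24 / 0.068 = 3.5294
k* = 3.5294^(1/0.58) ≈ 8.7965
y* = (k*)^α = 8.7965^0.42 ≈ 2.4924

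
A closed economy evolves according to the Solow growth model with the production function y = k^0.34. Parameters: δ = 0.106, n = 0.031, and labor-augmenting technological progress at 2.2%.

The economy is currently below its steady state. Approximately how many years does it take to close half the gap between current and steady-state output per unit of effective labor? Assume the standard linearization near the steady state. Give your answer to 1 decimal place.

Near the steady state the convergence rate is λ = (1 − α)(n + g + δ).
λ = (1 − 0.34) × 0.159 = 0.66 × 0.159 = 0.10494
Half-life = ln 2 / λ = 0.6931 / 0.10494 ≈ 6.60 years

about 6.6 years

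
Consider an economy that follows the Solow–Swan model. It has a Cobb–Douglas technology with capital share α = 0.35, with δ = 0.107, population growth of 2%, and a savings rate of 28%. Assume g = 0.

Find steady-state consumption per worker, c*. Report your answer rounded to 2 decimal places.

c* ≈ 1.10

In steady state, investment equals break-even investment: s·k^α = (n + δ)·k.
Rearranging, k^(1−α) = s / (n + δ).
k^0.65 = 0.28 / (0.020 + 0.107) = 0.28 / 0.127 = 2.2047
k* = 2.2047^(1/0.65) ≈ 3.3747
y* = (k*)^α = 3.3747^0.35 ≈ 1.5307
c* = (1 − s)·y* = (1 − 0.28) × 1.5307 ≈ 1.1021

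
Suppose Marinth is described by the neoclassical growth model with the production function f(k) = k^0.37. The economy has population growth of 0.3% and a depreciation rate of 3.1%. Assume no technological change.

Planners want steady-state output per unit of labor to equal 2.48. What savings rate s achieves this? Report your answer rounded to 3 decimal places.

In steady state, investment equals break-even investment: s·k^α = (n + δ)·k.
Since y* = [s/(n + δ)]^(α/(1−α)), we have s/(n + δ) = (y*)^((1−α)/α) = 2.48^1.7027 = 4.6950.
Therefore s = 4.6950 × (n + δ) = 4.6950 × 0.034 = 0.1596.

s ≈ 0.160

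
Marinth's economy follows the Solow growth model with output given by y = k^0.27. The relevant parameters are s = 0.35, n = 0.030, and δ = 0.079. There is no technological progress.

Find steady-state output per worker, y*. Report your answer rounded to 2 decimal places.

y* = 1.54

Steady state requires s·f(k) = (n + δ)·k, i.e. s·k^α = (n + δ)·k.
Dividing both sides by k: k^(1−α) = s / (n + δ).
k^0.73 = 0.35 / (0.030 + 0.079) = 0.35 / 0.109 = 3.2110
k* = 3.2110^(1/0.73) ≈ 4.9434
y* = (k*)^α = 4.9434^0.27 ≈ 1.5395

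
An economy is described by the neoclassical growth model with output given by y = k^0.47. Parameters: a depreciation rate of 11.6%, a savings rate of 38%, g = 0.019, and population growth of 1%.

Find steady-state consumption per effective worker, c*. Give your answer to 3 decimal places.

c* = 1.457

At the steady state, Δk = 0, so s·k^α = (n + g + δ)·k.
Dividing both sides by k: k^(1−α) = s / (n + g + δ).
k^0.53 = 0.38 / (0.010 + 0.019 + 0.116) = 0.38 / 0.145 = 2.6207
k* = 2.6207^(1/0.53) ≈ 6.1584
y* = (k*)^α = 6.1584^0.47 ≈ 2.3499
c* = (1 − s)·y* = (1 − 0.38) × 2.3499 ≈ 1.4569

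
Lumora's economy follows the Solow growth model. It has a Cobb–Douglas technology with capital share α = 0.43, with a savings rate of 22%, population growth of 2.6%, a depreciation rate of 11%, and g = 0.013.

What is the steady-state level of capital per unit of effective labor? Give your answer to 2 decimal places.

k* ≈ 1.98

Steady state requires s·f(k) = (n + g + δ)·k, i.e. s·k^α = (n + g + δ)·k.
Dividing both sides by k: k^(1−α) = s / (n + g + δ).
k^0.57 = 0.22 / (0.026 + 0.013 + 0.110) = 0.22 / 0.149 = 1.4765
k* = 1.4765^(1/0.57) ≈ 1.9811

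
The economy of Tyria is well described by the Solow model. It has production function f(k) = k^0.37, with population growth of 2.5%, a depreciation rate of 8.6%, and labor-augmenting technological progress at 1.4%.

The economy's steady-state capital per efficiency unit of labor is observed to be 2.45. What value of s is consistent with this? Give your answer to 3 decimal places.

In steady state, investment equals break-even investment: s·k^α = (n + g + δ)·k.
So s / (n + g + δ) = (k*)^(1−α) = 2.45^0.63 = 1.7586.
Therefore s = 1.7586 × (n + g + δ) = 1.7586 × 0.125 = 0.2198.

s ≈ 0.220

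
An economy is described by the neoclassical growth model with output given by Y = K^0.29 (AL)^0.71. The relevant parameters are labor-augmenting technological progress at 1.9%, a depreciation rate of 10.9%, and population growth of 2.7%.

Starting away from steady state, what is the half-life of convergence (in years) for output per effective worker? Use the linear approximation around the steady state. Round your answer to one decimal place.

Near the steady state the convergence rate is λ = (1 − α)(n + g + δ).
λ = (1 − 0.29) × 0.155 = 0.71 × 0.155 = 0.11005
Half-life = ln 2 / λ = 0.6931 / 0.11005 ≈ 6.30 years

half-life ≈ 6.3 years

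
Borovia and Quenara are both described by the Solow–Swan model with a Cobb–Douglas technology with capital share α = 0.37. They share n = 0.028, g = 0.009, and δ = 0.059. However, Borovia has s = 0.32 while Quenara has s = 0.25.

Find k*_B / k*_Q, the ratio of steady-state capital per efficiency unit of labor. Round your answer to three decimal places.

Steady-state k* = [s/(n + g + δ)]^(1/(1−α)), so the ratio is [ (s_B/(n + g + δ)_B) / (s_Q/(n + g + δ)_Q) ]^1.5873.
s_B/(n + g + δ)_B = 0.32/0.096 = 3.3333; s_Q/(n + g + δ)_Q = 0.25/0.096 = 2.6042.
Ratio = (3.3333/2.6042)^1.5873 = 1.2800^1.5873 ≈ 1.4797

ratio ≈ 1.480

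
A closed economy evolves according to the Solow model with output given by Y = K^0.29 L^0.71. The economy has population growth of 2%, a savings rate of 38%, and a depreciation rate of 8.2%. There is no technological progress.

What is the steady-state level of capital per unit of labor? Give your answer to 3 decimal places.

Steady state requires s·f(k) = (n + δ)·k, i.e. s·k^α = (n + δ)·k.
Dividing both sides by k: k^(1−α) = s / (n + δ).
k^0.71 = 0.38 / (0.020 + 0.082) = 0.38 / 0.102 = 3.7255
k* = 3.7255^(1/0.71) ≈ 6.3751

k* ≈ 6.375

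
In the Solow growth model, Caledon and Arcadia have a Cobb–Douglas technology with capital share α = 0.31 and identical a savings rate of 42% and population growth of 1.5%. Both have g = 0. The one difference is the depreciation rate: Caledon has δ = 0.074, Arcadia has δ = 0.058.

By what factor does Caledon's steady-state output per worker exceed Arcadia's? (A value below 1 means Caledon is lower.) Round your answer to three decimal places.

Steady-state y* = [s/(n + δ)]^(α/(1−α)), so the ratio is [ (s_C/(n + δ)_C) / (s_A/(n + δ)_A) ]^0.4493.
s_C/(n + δ)_C = 0.42/0.089 = 4.7191; s_A/(n + δ)_A = 0.42/0.073 = 5.7534.
Ratio = (4.7191/5.7534)^0.4493 = 0.8202^0.4493 ≈ 0.9148

y*_C / y*_A ≈ 0.915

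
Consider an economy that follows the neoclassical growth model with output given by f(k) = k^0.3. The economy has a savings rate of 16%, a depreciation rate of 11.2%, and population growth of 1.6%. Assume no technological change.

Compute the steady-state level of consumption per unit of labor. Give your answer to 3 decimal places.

In steady state, investment equals break-even investment: s·k^α = (n + δ)·k.
Rearranging, k^(1−α) = s / (n + δ).
k^0.7 = 0.16 / (0.016 + 0.112) = 0.16 / 0.128 = 1.2500
k* = 1.2500^(1/0.7) ≈ 1.3754
y* = (k*)^α = 1.3754^0.3 ≈ 1.1003
c* = (1 − s)·y* = (1 − 0.16) × 1.1003 ≈ 0.9243

c* ≈ 0.924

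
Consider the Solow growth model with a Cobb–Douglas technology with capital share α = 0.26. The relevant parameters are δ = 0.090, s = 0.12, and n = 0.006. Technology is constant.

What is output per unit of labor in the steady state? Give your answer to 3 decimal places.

In steady state, investment equals break-even investment: s·k^α = (n + δ)·k.
Dividing both sides by k: k^(1−α) = s / (n + δ).
k^0.74 = 0.12 / (0.006 + 0.090) = 0.12 / 0.096 = 1.2500
k* = 1.2500^(1/0.74) ≈ 1.3519
y* = (k*)^α = 1.3519^0.26 ≈ 1.0815

y* ≈ 1.082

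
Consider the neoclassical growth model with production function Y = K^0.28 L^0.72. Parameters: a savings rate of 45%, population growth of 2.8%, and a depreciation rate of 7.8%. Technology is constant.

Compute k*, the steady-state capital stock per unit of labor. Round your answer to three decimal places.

k* ≈ 7.449

Steady state requires s·f(k) = (n + δ)·k, i.e. s·k^α = (n + δ)·k.
Rearranging, k^(1−α) = s / (n + δ).
k^0.72 = 0.45 / (0.028 + 0.078) = 0.45 / 0.106 = 4.2453
k* = 4.2453^(1/0.72) ≈ 7.4489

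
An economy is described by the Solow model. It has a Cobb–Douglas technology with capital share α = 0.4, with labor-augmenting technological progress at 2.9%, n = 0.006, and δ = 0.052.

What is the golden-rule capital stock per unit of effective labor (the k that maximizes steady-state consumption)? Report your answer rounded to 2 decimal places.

The golden rule sets f'(k) = n + g + δ, i.e. α·k^(α−1) = n + g + δ.
So k^(1−α) = α / (n + g + δ) = 0.4 / 0.087 = 4.5977.
k_gold = 4.5977^(1/0.6) ≈ 12.7126

k_gold ≈ 12.71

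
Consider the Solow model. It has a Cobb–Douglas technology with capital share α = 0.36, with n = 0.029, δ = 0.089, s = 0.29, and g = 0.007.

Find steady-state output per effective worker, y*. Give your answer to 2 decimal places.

y* ≈ 1.61

In steady state, investment equals break-even investment: s·k^α = (n + g + δ)·k.
Rearranging, k^(1−α) = s / (n + g + δ).
k^0.64 = 0.29 / (0.029 + 0.007 + 0.089) = 0.29 / 0.125 = 2.3200
k* = 2.3200^(1/0.64) ≈ 3.7246
y* = (k*)^α = 3.7246^0.36 ≈ 1.6054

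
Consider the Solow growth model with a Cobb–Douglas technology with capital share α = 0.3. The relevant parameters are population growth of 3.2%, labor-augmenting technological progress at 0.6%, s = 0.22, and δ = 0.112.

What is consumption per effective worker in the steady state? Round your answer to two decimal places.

c* = 0.92

In steady state, investment equals break-even investment: s·k^α = (n + g + δ)·k.
Rearranging, k^(1−α) = s / (n + g + δ).
k^0.7 = 0.22 / (0.032 + 0.006 + 0.112) = 0.22 / 0.150 = 1.4667
k* = 1.4667^(1/0.7) ≈ 1.7283
y* = (k*)^α = 1.7283^0.3 ≈ 1.1784
c* = (1 − s)·y* = (1 − 0.22) × 1.1784 ≈ 0.9192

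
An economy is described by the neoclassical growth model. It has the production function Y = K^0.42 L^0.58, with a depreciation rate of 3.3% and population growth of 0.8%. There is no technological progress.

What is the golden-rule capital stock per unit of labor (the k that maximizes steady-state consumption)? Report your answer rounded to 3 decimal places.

k_gold ≈ 55.231

The golden rule sets f'(k) = n + δ, i.e. α·k^(α−1) = n + δ.
So k^(1−α) = α / (n + δ) = 0.42 / 0.041 = 10.2439.
k_gold = 10.2439^(1/0.58) ≈ 55.2308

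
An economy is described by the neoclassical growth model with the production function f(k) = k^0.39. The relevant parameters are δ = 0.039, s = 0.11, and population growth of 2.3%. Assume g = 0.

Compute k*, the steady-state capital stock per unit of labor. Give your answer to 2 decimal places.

Steady state requires s·f(k) = (n + δ)·k, i.e. s·k^α = (n + δ)·k.
Dividing both sides by k: k^(1−α) = s / (n + δ).
k^0.61 = 0.11 / (0.023 + 0.039) = 0.11 / 0.062 = 1.7742
k* = 1.7742^(1/0.61) ≈ 2.5598

k* = 2.56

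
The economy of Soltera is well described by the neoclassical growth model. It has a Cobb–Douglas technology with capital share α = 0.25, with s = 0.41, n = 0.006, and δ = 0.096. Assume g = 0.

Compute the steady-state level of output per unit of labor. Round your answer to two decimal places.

At the steady state, Δk = 0, so s·k^α = (n + δ)·k.
Dividing both sides by k: k^(1−α) = s / (n + δ).
k^0.75 = 0.41 / (0.006 + 0.096) = 0.41 / 0.102 = 4.0196
k* = 4.0196^(1/0.75) ≈ 6.3911
y* = (k*)^α = 6.3911^0.25 ≈ 1.5900

y* ≈ 1.59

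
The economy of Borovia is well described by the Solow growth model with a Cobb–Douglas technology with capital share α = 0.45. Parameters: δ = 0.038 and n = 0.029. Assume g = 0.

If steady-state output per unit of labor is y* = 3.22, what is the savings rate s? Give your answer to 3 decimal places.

Steady state requires s·f(k) = (n + δ)·k, i.e. s·k^α = (n + δ)·k.
Since y* = [s/(n + δ)]^(α/(1−α)), we have s/(n + δ) = (y*)^((1−α)/α) = 3.22^1.2222 = 4.1754.
Therefore s = 4.1754 × (n + δ) = 4.1754 × 0.067 = 0.2798.

s ≈ 0.280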